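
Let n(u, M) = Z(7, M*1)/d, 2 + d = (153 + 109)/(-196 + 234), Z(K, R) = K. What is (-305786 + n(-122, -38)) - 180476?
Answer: -45222233/93 ≈ -4.8626e+5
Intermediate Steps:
d = 93/19 (d = -2 + (153 + 109)/(-196 + 234) = -2 + 262/38 = -2 + 262*(1/38) = -2 + 131/19 = 93/19 ≈ 4.8947)
n(u, M) = 133/93 (n(u, M) = 7/(93/19) = 7*(19/93) = 133/93)
(-305786 + n(-122, -38)) - 180476 = (-305786 + 133/93) - 180476 = -28437965/93 - 180476 = -45222233/93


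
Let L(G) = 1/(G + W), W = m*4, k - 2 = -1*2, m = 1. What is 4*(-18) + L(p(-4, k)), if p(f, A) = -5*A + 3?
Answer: -503/7 ≈ -71.857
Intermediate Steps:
k = 0 (k = 2 - 1*2 = 2 - 2 = 0)
W = 4 (W = 1*4 = 4)
p(f, A) = 3 - 5*A
L(G) = 1/(4 + G) (L(G) = 1/(G + 4) = 1/(4 + G))
4*(-18) + L(p(-4, k)) = 4*(-18) + 1/(4 + (3 - 5*0)) = -72 + 1/(4 + (3 + 0)) = -72 + 1/(4 + 3) = -72 + 1/7 = -72 + ⅐ = -503/7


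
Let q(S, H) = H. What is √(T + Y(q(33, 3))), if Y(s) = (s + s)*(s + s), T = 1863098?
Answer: √1863134 ≈ 1365.0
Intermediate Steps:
Y(s) = 4*s² (Y(s) = (2*s)*(2*s) = 4*s²)
√(T + Y(q(33, 3))) = √(1863098 + 4*3²) = √(1863098 + 4*9) = √(1863098 + 36) = √1863134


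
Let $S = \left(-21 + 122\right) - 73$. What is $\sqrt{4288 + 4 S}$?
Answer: $20 \sqrt{11} \approx 66.333$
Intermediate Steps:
$S = 28$ ($S = 101 - 73 = 28$)
$\sqrt{4288 + 4 S} = \sqrt{4288 + 4 \cdot 28} = \sqrt{4288 + 112} = \sqrt{4400} = 20 \sqrt{11}$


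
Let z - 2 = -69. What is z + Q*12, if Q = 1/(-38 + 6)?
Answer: -539/8 ≈ -67.375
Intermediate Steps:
z = -67 (z = 2 - 69 = -67)
Q = -1/32 (Q = 1/(-32) = -1/32 ≈ -0.031250)
z + Q*12 = -67 - 1/32*12 = -67 - 3/8 = -539/8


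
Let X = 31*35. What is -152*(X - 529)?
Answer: -84512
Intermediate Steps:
X = 1085
-152*(X - 529) = -152*(1085 - 529) = -152*556 = -84512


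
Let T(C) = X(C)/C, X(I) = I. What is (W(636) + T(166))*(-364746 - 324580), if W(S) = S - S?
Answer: -689326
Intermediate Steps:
W(S) = 0
T(C) = 1 (T(C) = C/C = 1)
(W(636) + T(166))*(-364746 - 324580) = (0 + 1)*(-364746 - 324580) = 1*(-689326) = -689326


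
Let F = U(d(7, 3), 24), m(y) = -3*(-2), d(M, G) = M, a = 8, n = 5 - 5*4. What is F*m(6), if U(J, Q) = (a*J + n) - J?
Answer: 204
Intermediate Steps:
n = -15 (n = 5 - 20 = -15)
m(y) = 6
U(J, Q) = -15 + 7*J (U(J, Q) = (8*J - 15) - J = (-15 + 8*J) - J = -15 + 7*J)
F = 34 (F = -15 + 7*7 = -15 + 49 = 34)
F*m(6) = 34*6 = 204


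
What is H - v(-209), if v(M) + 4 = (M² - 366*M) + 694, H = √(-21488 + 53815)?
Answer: -120865 + √32327 ≈ -1.2069e+5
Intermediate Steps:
H = √32327 ≈ 179.80
v(M) = 690 + M² - 366*M (v(M) = -4 + ((M² - 366*M) + 694) = -4 + (694 + M² - 366*M) = 690 + M² - 366*M)
H - v(-209) = √32327 - (690 + (-209)² - 366*(-209)) = √32327 - (690 + 43681 + 76494) = √32327 - 1*120865 = √32327 - 120865 = -120865 + √32327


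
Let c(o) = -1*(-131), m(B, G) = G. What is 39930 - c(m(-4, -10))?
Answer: 39799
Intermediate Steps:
c(o) = 131
39930 - c(m(-4, -10)) = 39930 - 1*131 = 39930 - 131 = 39799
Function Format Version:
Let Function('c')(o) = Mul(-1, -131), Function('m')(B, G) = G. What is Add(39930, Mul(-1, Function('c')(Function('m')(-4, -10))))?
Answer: 39799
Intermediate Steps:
Function('c')(o) = 131
Add(39930, Mul(-1, Function('c')(Function('m')(-4, -10)))) = Add(39930, Mul(-1, 131)) = Add(39930, -131) = 39799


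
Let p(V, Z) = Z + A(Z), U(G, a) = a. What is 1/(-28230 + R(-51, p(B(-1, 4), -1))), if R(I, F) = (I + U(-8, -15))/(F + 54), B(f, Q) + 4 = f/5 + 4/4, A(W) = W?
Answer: -26/734013 ≈ -3.5422e-5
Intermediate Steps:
B(f, Q) = -3 + f/5 (B(f, Q) = -4 + (f/5 + 4/4) = -4 + (f*(⅕) + 4*(¼)) = -4 + (f/5 + 1) = -4 + (1 + f/5) = -3 + f/5)
p(V, Z) = 2*Z (p(V, Z) = Z + Z = 2*Z)
R(I, F) = (-15 + I)/(54 + F) (R(I, F) = (I - 15)/(F + 54) = (-15 + I)/(54 + F))
1/(-28230 + R(-51, p(B(-1, 4), -1))) = 1/(-28230 + (-15 - 51)/(54 + 2*(-1))) = 1/(-28230 - 66/(54 - 2)) = 1/(-28230 - 66/52) = 1/(-28230 + (1/52)*(-66)) = 1/(-28230 - 33/26) = 1/(-734013/26) = -26/734013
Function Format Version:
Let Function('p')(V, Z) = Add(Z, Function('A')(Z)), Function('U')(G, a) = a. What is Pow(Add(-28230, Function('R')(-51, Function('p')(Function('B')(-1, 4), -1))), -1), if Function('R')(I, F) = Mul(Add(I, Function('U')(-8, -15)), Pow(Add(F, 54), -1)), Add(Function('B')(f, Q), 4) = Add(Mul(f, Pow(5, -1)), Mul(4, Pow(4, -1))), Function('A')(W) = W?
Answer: Rational(-26, 734013) ≈ -3.5422e-5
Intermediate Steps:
Function('B')(f, Q) = Add(-3, Mul(Rational(1, 5), f)) (Function('B')(f, Q) = Add(-4, Add(Mul(f, Pow(5, -1)), Mul(4, Pow(4, -1)))) = Add(-4, Add(Mul(f, Rational(1, 5)), Mul(4, Rational(1, 4)))) = Add(-4, Add(Mul(Rational(1, 5), f), 1)) = Add(-4, Add(1, Mul(Rational(1, 5), f))) = Add(-3, Mul(Rational(1, 5), f)))
Function('p')(V, Z) = Mul(2, Z) (Function('p')(V, Z) = Add(Z, Z) = Mul(2, Z))
Function('R')(I, F) = Mul(Pow(Add(54, F), -1), Add(-15, I)) (Function('R')(I, F) = Mul(Add(I, -15), Pow(Add(F, 54), -1)) = Mul(Add(-15, I), Pow(Add(54, F), -1)) = Mul(Pow(Add(54, F), -1), Add(-15, I)))
Pow(Add(-28230, Function('R')(-51, Function('p')(Function('B')(-1, 4), -1))), -1) = Pow(Add(-28230, Mul(Pow(Add(54, Mul(2, -1)), -1), Add(-15, -51))), -1) = Pow(Add(-28230, Mul(Pow(Add(54, -2), -1), -66)), -1) = Pow(Add(-28230, Mul(Pow(52, -1), -66)), -1) = Pow(Add(-28230, Mul(Rational(1, 52), -66)), -1) = Pow(Add(-28230, Rational(-33, 26)), -1) = Pow(Rational(-734013, 26), -1) = Rational(-26, 734013)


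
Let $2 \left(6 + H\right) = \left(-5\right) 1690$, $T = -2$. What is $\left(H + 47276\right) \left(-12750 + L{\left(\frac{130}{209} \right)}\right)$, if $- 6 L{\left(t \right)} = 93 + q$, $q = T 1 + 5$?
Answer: $-549512470$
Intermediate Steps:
$H = -4231$ ($H = -6 + \frac{\left(-5\right) 1690}{2} = -6 + \frac{1}{2} \left(-8450\right) = -6 - 4225 = -4231$)
$q = 3$ ($q = \left(-2\right) 1 + 5 = -2 + 5 = 3$)
$L{\left(t \right)} = -16$ ($L{\left(t \right)} = - \frac{93 + 3}{6} = \left(- \frac{1}{6}\right) 96 = -16$)
$\left(H + 47276\right) \left(-12750 + L{\left(\frac{130}{209} \right)}\right) = \left(-4231 + 47276\right) \left(-12750 - 16\right) = 43045 \left(-12766\right) = -549512470$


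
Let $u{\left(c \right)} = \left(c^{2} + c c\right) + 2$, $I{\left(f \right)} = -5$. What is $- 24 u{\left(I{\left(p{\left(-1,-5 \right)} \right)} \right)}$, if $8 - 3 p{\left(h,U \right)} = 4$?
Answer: $-1248$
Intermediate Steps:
$p{\left(h,U \right)} = \frac{4}{3}$ ($p{\left(h,U \right)} = \frac{8}{3} - \frac{4}{3} = \frac{4}{3}$)
$u{\left(c \right)} = 2 + 2 c^{2}$ ($u{\left(c \right)} = \left(c^{2} + c^{2}\right) + 2 = 2 c^{2} + 2 = 2 + 2 c^{2}$)
$- 24 u{\left(I{\left(p{\left(-1,-5 \right)} \right)} \right)} = - 24 \left(2 + 2 \left(-5\right)^{2}\right) = - 24 \left(2 + 2 \cdot 25\right) = - 24 \left(2 + 50\right) = \left(-24\right) 52 = -1248$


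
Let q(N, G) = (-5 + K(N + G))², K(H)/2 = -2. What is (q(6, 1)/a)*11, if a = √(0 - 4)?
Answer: -891*I/2 ≈ -445.5*I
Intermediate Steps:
K(H) = -4 (K(H) = 2*(-2) = -4)
a = 2*I (a = √(-4) = 2*I ≈ 2.0*I)
q(N, G) = 81 (q(N, G) = (-5 - 4)² = (-9)² = 81)
(q(6, 1)/a)*11 = (81/((2*I)))*11 = (81*(-I/2))*11 = -81*I/2*11 = -891*I/2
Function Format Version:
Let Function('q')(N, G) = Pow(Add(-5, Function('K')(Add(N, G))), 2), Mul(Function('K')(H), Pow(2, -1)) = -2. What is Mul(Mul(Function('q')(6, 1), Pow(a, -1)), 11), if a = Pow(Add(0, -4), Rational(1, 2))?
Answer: Mul(Rational(-891, 2), I) ≈ Mul(-445.50, I)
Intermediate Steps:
Function('K')(H) = -4 (Function('K')(H) = Mul(2, -2) = -4)
a = Mul(2, I) (a = Pow(-4, Rational(1, 2)) = Mul(2, I) ≈ Mul(2.0000, I))
Function('q')(N, G) = 81 (Function('q')(N, G) = Pow(Add(-5, -4), 2) = Pow(-9, 2) = 81)
Mul(Mul(Function('q')(6, 1), Pow(a, -1)), 11) = Mul(Mul(81, Pow(Mul(2, I), -1)), 11) = Mul(Mul(81, Mul(Rational(-1, 2), I)), 11) = Mul(Mul(Rational(-81, 2), I), 11) = Mul(Rational(-891, 2), I)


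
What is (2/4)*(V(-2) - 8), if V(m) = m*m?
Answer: -2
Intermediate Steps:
V(m) = m**2
(2/4)*(V(-2) - 8) = (2/4)*((-2)**2 - 8) = (2*(1/4))*(4 - 8) = (1/2)*(-4) = -2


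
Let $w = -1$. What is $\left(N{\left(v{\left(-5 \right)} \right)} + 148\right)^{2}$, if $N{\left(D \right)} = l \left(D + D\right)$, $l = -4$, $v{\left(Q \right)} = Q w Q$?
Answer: $121104$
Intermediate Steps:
$v{\left(Q \right)} = - Q^{2}$ ($v{\left(Q \right)} = Q \left(-1\right) Q = - Q Q = - Q^{2}$)
$N{\left(D \right)} = - 8 D$ ($N{\left(D \right)} = - 4 \left(D + D\right) = - 4 \cdot 2 D = - 8 D$)
$\left(N{\left(v{\left(-5 \right)} \right)} + 148\right)^{2} = \left(- 8 \left(- \left(-5\right)^{2}\right) + 148\right)^{2} = \left(- 8 \left(\left(-1\right) 25\right) + 148\right)^{2} = \left(\left(-8\right) \left(-25\right) + 148\right)^{2} = \left(200 + 148\right)^{2} = 348^{2} = 121104$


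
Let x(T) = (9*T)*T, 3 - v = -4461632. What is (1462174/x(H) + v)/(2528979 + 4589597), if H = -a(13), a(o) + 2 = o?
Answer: 4860182689/7752129264 ≈ 0.62695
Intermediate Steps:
v = 4461635 (v = 3 - 1*(-4461632) = 3 + 4461632 = 4461635)
a(o) = -2 + o
H = -11 (H = -(-2 + 13) = -1*11 = -11)
x(T) = 9*T**2
(1462174/x(H) + v)/(2528979 + 4589597) = (1462174/((9*(-11)**2)) + 4461635)/(2528979 + 4589597) = (1462174/((9*121)) + 4461635)/7118576 = (1462174/1089 + 4461635)*(1/7118576) = (4860182689/1089)*(1/7118576) = 4860182689/7752129264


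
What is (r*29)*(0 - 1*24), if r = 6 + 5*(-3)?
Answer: 6264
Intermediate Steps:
r = -9 (r = 6 - 15 = -9)
(r*29)*(0 - 1*24) = (-9*29)*(0 - 1*24) = -261*(0 - 24) = -261*(-24) = 6264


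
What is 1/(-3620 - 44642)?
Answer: -1/48262 ≈ -2.0720e-5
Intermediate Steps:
1/(-3620 - 44642) = 1/(-48262) = -1/48262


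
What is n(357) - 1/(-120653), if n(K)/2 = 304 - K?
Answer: -12789217/120653 ≈ -106.00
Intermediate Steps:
n(K) = 608 - 2*K (n(K) = 2*(304 - K) = 608 - 2*K)
n(357) - 1/(-120653) = (608 - 2*357) - 1/(-120653) = (608 - 714) - 1*(-1/120653) = -106 + 1/120653 = -12789217/120653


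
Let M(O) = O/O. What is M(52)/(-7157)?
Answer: -1/7157 ≈ -0.00013972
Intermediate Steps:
M(O) = 1
M(52)/(-7157) = 1/(-7157) = 1*(-1/7157) = -1/7157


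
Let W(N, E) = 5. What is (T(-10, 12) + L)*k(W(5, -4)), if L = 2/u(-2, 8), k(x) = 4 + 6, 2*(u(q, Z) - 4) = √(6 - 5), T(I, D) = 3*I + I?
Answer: -3560/9 ≈ -395.56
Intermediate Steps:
T(I, D) = 4*I
u(q, Z) = 9/2 (u(q, Z) = 4 + √(6 - 5)/2 = 4 + √1/2 = 4 + (½)*1 = 4 + ½ = 9/2)
k(x) = 10
L = 4/9 (L = 2/(9/2) = 2*(2/9) = 4/9 ≈ 0.44444)
(T(-10, 12) + L)*k(W(5, -4)) = (4*(-10) + 4/9)*10 = (-40 + 4/9)*10 = -356/9*10 = -3560/9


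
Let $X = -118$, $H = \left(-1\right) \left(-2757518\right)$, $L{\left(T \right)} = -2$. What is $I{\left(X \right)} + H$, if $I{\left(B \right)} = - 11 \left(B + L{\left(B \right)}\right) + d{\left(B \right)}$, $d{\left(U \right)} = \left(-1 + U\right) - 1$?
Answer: $2758718$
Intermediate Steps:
$d{\left(U \right)} = -2 + U$
$H = 2757518$
$I{\left(B \right)} = 20 - 10 B$ ($I{\left(B \right)} = - 11 \left(B - 2\right) + \left(-2 + B\right) = - 11 \left(-2 + B\right) + \left(-2 + B\right) = \left(22 - 11 B\right) + \left(-2 + B\right) = 20 - 10 B$)
$I{\left(X \right)} + H = \left(20 - -1180\right) + 2757518 = \left(20 + 1180\right) + 2757518 = 1200 + 2757518 = 2758718$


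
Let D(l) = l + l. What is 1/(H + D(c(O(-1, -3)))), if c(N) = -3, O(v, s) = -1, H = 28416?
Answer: 1/28410 ≈ 3.5199e-5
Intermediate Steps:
D(l) = 2*l
1/(H + D(c(O(-1, -3)))) = 1/(28416 + 2*(-3)) = 1/(28416 - 6) = 1/28410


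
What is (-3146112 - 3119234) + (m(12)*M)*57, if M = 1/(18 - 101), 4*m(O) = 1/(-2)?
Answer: -4160189687/664 ≈ -6.2653e+6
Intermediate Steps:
m(O) = -⅛ (m(O) = (¼)/(-2) = (¼)*(-½) = -⅛)
M = -1/83 (M = 1/(-83) = -1/83 ≈ -0.012048)
(-3146112 - 3119234) + (m(12)*M)*57 = (-3146112 - 3119234) - ⅛*(-1/83)*57 = -6265346 + (1/664)*57 = -6265346 + 57/664 = -4160189687/664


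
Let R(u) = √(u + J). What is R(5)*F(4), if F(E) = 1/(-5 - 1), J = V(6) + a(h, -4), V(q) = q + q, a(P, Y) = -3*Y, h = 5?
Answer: -√29/6 ≈ -0.89753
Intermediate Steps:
V(q) = 2*q
J = 24 (J = 2*6 - 3*(-4) = 12 + 12 = 24)
F(E) = -⅙ (F(E) = 1/(-6) = -⅙)
R(u) = √(24 + u) (R(u) = √(u + 24) = √(24 + u))
R(5)*F(4) = √(24 + 5)*(-⅙) = √29*(-⅙) = -√29/6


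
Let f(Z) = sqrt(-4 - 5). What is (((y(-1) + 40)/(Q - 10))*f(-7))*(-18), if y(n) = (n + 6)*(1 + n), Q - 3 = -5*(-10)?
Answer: -2160*I/43 ≈ -50.233*I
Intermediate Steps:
Q = 53 (Q = 3 - 5*(-10) = 3 + 50 = 53)
f(Z) = 3*I (f(Z) = sqrt(-9) = 3*I)
y(n) = (1 + n)*(6 + n) (y(n) = (6 + n)*(1 + n) = (1 + n)*(6 + n))
(((y(-1) + 40)/(Q - 10))*f(-7))*(-18) = ((((6 + (-1)**2 + 7*(-1)) + 40)/(53 - 10))*(3*I))*(-18) = ((((6 + 1 - 7) + 40)/43)*(3*I))*(-18) = (((0 + 40)*(1/43))*(3*I))*(-18) = ((40*(1/43))*(3*I))*(-18) = (40*(3*I)/43)*(-18) = (120*I/43)*(-18) = -2160*I/43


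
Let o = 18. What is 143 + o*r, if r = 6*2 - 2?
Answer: 323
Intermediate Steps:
r = 10 (r = 12 - 2 = 10)
143 + o*r = 143 + 18*10 = 143 + 180 = 323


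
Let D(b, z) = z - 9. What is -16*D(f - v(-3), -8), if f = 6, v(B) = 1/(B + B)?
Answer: 272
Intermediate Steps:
v(B) = 1/(2*B)
D(b, z) = -9 + z
-16*D(f - v(-3), -8) = -16*(-9 - 8) = -16*(-17) = 272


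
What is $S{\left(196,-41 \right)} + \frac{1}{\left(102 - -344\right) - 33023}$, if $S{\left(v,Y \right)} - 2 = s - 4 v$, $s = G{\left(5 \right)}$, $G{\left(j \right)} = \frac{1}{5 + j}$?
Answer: $- \frac{254719573}{325770} \approx -781.9$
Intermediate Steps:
$s = \frac{1}{10}$ ($s = \frac{1}{5 + 5} = \frac{1}{10} \approx 0.1$)
$S{\left(v,Y \right)} = \frac{21}{10} - 4 v$ ($S{\left(v,Y \right)} = 2 - \left(- \frac{1}{10} + 4 v\right) = \frac{21}{10} - 4 v$)
$S{\left(196,-41 \right)} + \frac{1}{\left(102 - -344\right) - 33023} = \left(\frac{21}{10} - 784\right) + \frac{1}{\left(102 - -344\right) - 33023} = \left(\frac{21}{10} - 784\right) + \frac{1}{\left(102 + 344\right) - 33023} = - \frac{7819}{10} + \frac{1}{446 - 33023} = - \frac{7819}{10} + \frac{1}{-32577} = - \frac{7819}{10} - \frac{1}{32577} = - \frac{254719573}{325770}$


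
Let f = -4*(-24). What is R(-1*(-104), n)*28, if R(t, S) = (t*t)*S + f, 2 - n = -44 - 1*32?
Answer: 23624832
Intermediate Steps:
f = 96
n = 78 (n = 2 - (-44 - 1*32) = 2 - (-44 - 32) = 2 - 1*(-76) = 2 + 76 = 78)
R(t, S) = 96 + S*t² (R(t, S) = (t*t)*S + 96 = t²*S + 96 = S*t² + 96 = 96 + S*t²)
R(-1*(-104), n)*28 = (96 + 78*(-1*(-104))²)*28 = (96 + 78*104²)*28 = (96 + 78*10816)*28 = (96 + 843648)*28 = 843744*28 = 23624832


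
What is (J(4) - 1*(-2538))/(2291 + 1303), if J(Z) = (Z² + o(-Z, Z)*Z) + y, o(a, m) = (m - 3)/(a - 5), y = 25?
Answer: 23207/32346 ≈ 0.71746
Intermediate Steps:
o(a, m) = (-3 + m)/(-5 + a)
J(Z) = 25 + Z² + Z*(-3 + Z)/(-5 - Z) (J(Z) = (Z² + ((-3 + Z)/(-5 - Z))*Z) + 25 = (Z² + Z*(-3 + Z)/(-5 - Z)) + 25 = 25 + Z² + Z*(-3 + Z)/(-5 - Z))
(J(4) - 1*(-2538))/(2291 + 1303) = (((5 + 4)*(25 + 4²) - 1*4*(-3 + 4))/(5 + 4) - 1*(-2538))/(2291 + 1303) = ((9*(25 + 16) - 1*4*1)/9 + 2538)/3594 = ((9*41 - 4)/9 + 2538)*(1/3594) = ((369 - 4)/9 + 2538)*(1/3594) = ((⅑)*365 + 2538)*(1/3594) = (365/9 + 2538)*(1/3594) = (23207/9)*(1/3594) = 23207/32346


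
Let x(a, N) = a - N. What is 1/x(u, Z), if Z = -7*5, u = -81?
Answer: -1/46 ≈ -0.021739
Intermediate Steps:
Z = -35
1/x(u, Z) = 1/(-81 - 1*(-35)) = 1/(-81 + 35) = 1/(-46) = -1/46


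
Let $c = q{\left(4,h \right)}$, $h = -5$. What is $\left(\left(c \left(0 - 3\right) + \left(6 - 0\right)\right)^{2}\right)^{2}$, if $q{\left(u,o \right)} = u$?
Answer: $1296$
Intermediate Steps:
$c = 4$
$\left(\left(c \left(0 - 3\right) + \left(6 - 0\right)\right)^{2}\right)^{2} = \left(\left(4 \left(0 - 3\right) + \left(6 - 0\right)\right)^{2}\right)^{2} = \left(\left(4 \left(-3\right) + \left(6 + 0\right)\right)^{2}\right)^{2} = \left(\left(-12 + 6\right)^{2}\right)^{2} = \left(\left(-6\right)^{2}\right)^{2} = 36^{2} = 1296$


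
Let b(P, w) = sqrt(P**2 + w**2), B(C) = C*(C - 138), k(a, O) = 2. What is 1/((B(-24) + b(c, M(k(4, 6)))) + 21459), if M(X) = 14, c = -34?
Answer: 25347/642469057 - 26*sqrt(2)/642469057 ≈ 3.9395e-5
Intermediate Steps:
B(C) = C*(-138 + C)
1/((B(-24) + b(c, M(k(4, 6)))) + 21459) = 1/((-24*(-138 - 24) + sqrt((-34)**2 + 14**2)) + 21459) = 1/((-24*(-162) + sqrt(1156 + 196)) + 21459) = 1/((3888 + sqrt(1352)) + 21459) = 1/((3888 + 26*sqrt(2)) + 21459) = 1/(25347 + 26*sqrt(2))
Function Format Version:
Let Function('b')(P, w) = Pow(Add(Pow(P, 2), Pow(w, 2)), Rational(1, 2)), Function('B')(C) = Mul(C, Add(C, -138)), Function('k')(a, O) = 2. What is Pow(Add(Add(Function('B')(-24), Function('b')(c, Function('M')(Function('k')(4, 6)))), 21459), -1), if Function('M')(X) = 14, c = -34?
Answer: Add(Rational(25347, 642469057), Mul(Rational(-26, 642469057), Pow(2, Rational(1, 2)))) ≈ 3.9395e-5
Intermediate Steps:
Function('B')(C) = Mul(C, Add(-138, C))
Pow(Add(Add(Function('B')(-24), Function('b')(c, Function('M')(Function('k')(4, 6)))), 21459), -1) = Pow(Add(Add(Mul(-24, Add(-138, -24)), Pow(Add(Pow(-34, 2), Pow(14, 2)), Rational(1, 2))), 21459), -1) = Pow(Add(Add(Mul(-24, -162), Pow(Add(1156, 196), Rational(1, 2))), 21459), -1) = Pow(Add(Add(3888, Pow(1352, Rational(1, 2))), 21459), -1) = Pow(Add(Add(3888, Mul(26, Pow(2, Rational(1, 2)))), 21459), -1) = Pow(Add(25347, Mul(26, Pow(2, Rational(1, 2)))), -1)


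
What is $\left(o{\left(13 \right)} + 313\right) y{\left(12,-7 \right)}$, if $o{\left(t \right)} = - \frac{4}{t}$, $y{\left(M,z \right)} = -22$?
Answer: $- \frac{89430}{13} \approx -6879.2$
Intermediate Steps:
$\left(o{\left(13 \right)} + 313\right) y{\left(12,-7 \right)} = \left(- \frac{4}{13} + 313\right) \left(-22\right) = \frac{4065}{13} \left(-22\right) = - \frac{89430}{13}$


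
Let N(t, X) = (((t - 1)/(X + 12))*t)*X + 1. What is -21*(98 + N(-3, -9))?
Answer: -1323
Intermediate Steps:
N(t, X) = 1 + X*t*(-1 + t)/(12 + X) (N(t, X) = (((-1 + t)/(12 + X))*t)*X + 1 = (t*(-1 + t)/(12 + X))*X + 1 = X*t*(-1 + t)/(12 + X) + 1 = 1 + X*t*(-1 + t)/(12 + X))
-21*(98 + N(-3, -9)) = -21*(98 + (12 - 9 - 9*(-3)**2 - 1*(-9)*(-3))/(12 - 9)) = -21*(98 + (12 - 9 - 9*9 - 27)/3) = -21*(98 + (12 - 9 - 81 - 27)/3) = -21*(98 + (1/3)*(-105)) = -21*(98 - 35) = -21*63 = -1323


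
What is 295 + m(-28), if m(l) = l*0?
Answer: 295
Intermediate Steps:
m(l) = 0
295 + m(-28) = 295 + 0 = 295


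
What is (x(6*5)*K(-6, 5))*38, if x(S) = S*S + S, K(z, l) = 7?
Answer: 247380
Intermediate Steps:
x(S) = S + S**2 (x(S) = S**2 + S = S + S**2)
(x(6*5)*K(-6, 5))*38 = (((6*5)*(1 + 6*5))*7)*38 = ((30*(1 + 30))*7)*38 = ((30*31)*7)*38 = (930*7)*38 = 6510*38 = 247380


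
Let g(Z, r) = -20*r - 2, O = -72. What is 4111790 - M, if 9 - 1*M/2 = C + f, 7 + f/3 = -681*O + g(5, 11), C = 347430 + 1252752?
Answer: 7604954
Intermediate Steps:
g(Z, r) = -2 - 20*r
C = 1600182
f = 146409 (f = -21 + 3*(-681*(-72) + (-2 - 20*11)) = -21 + 3*(49032 + (-2 - 220)) = -21 + 3*(49032 - 222) = -21 + 3*48810 = -21 + 146430 = 146409)
M = -3493164 (M = 18 - 2*(1600182 + 146409) = 18 - 2*1746591 = 18 - 3493182 = -3493164)
4111790 - M = 4111790 - 1*(-3493164) = 4111790 + 3493164 = 7604954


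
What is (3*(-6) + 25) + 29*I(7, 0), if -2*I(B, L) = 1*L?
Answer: 7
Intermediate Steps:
I(B, L) = -L/2
(3*(-6) + 25) + 29*I(7, 0) = (3*(-6) + 25) + 29*(-½*0) = (-18 + 25) + 29*0 = 7 + 0 = 7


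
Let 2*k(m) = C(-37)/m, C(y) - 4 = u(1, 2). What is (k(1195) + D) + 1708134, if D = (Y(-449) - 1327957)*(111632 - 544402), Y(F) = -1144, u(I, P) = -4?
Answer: 575196747904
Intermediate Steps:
C(y) = 0 (C(y) = 4 - 4 = 0)
D = 575195039770 (D = (-1144 - 1327957)*(111632 - 544402) = -1329101*(-432770) = 575195039770)
k(m) = 0 (k(m) = (0/m)/2 = (1/2)*0 = 0)
(k(1195) + D) + 1708134 = (0 + 575195039770) + 1708134 = 575195039770 + 1708134 = 575196747904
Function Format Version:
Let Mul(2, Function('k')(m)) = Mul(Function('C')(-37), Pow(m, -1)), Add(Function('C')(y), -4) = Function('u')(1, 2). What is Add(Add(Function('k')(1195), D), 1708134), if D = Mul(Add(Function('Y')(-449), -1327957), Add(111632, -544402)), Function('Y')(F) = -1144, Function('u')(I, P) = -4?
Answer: 575196747904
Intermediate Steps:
Function('C')(y) = 0 (Function('C')(y) = Add(4, -4) = 0)
D = 575195039770 (D = Mul(Add(-1144, -1327957), Add(111632, -544402)) = Mul(-1329101, -432770) = 575195039770)
Function('k')(m) = 0 (Function('k')(m) = Mul(Rational(1, 2), Mul(0, Pow(m, -1))) = Mul(Rational(1, 2), 0) = 0)
Add(Add(Function('k')(1195), D), 1708134) = Add(Add(0, 575195039770), 1708134) = Add(575195039770, 1708134) = 575196747904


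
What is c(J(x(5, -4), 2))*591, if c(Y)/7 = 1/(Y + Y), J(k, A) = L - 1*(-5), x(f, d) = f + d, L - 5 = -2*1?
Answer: 4137/16 ≈ 258.56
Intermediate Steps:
L = 3 (L = 5 - 2*1 = 5 - 2 = 3)
x(f, d) = d + f
J(k, A) = 8 (J(k, A) = 3 - 1*(-5) = 3 + 5 = 8)
c(Y) = 7/(2*Y) (c(Y) = 7/(Y + Y) = 7/((2*Y)) = 7*(1/(2*Y)) = 7/(2*Y))
c(J(x(5, -4), 2))*591 = ((7/2)/8)*591 = ((7/2)*(⅛))*591 = (7/16)*591 = 4137/16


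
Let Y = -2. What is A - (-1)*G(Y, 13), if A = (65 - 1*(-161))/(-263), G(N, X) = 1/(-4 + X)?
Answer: -1771/2367 ≈ -0.74820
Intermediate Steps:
A = -226/263 (A = (65 + 161)*(-1/263) = 226*(-1/263) = -226/263 ≈ -0.85932)
A - (-1)*G(Y, 13) = -226/263 - (-1)/(-4 + 13) = -226/263 - (-1)/9 = -226/263 - 1*(-⅑) = -226/263 + ⅑ = -1771/2367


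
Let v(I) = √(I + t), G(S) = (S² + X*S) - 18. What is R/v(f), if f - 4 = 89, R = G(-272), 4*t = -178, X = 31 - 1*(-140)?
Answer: 27454*√194/97 ≈ 3942.2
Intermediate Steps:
X = 171 (X = 31 + 140 = 171)
G(S) = -18 + S² + 171*S (G(S) = (S² + 171*S) - 18 = -18 + S² + 171*S)
t = -89/2 (t = (¼)*(-178) = -89/2 ≈ -44.500)
R = 27454 (R = -18 + (-272)² + 171*(-272) = -18 + 73984 - 46512 = 27454)
f = 93 (f = 4 + 89 = 93)
v(I) = √(-89/2 + I) (v(I) = √(I - 89/2) = √(-89/2 + I))
R/v(f) = 27454/((√(-178 + 4*93)/2)) = 27454/((√(-178 + 372)/2)) = 27454/((√194/2)) = 27454*(√194/97) = 27454*√194/97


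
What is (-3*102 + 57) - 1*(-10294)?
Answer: 10045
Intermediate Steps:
(-3*102 + 57) - 1*(-10294) = (-306 + 57) + 10294 = -249 + 10294 = 10045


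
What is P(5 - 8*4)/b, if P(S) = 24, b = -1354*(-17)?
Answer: 12/11509 ≈ 0.0010427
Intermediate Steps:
b = 23018
P(5 - 8*4)/b = 24/23018 = 24*(1/23018) = 12/11509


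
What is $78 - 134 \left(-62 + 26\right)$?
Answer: $4902$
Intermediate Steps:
$78 - 134 \left(-62 + 26\right) = 78 - -4824 = 78 + 4824 = 4902$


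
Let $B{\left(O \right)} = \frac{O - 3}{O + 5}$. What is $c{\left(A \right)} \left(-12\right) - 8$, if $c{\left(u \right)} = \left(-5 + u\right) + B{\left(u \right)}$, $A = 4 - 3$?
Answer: $44$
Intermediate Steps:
$B{\left(O \right)} = \frac{-3 + O}{5 + O}$
$A = 1$
$c{\left(u \right)} = -5 + u + \frac{-3 + u}{5 + u}$ ($c{\left(u \right)} = \left(-5 + u\right) + \frac{-3 + u}{5 + u} = -5 + u + \frac{-3 + u}{5 + u}$)
$c{\left(A \right)} \left(-12\right) - 8 = \frac{-28 + 1 + 1^{2}}{5 + 1} \left(-12\right) - 8 = \frac{-28 + 1 + 1}{6} \left(-12\right) - 8 = \frac{1}{6} \left(-26\right) \left(-12\right) - 8 = \left(- \frac{13}{3}\right) \left(-12\right) - 8 = 52 - 8 = 44$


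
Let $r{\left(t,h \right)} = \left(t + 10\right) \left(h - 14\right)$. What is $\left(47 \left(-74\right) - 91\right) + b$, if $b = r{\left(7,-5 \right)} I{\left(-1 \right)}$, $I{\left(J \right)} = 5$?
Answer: $-5184$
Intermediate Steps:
$r{\left(t,h \right)} = \left(-14 + h\right) \left(10 + t\right)$ ($r{\left(t,h \right)} = \left(10 + t\right) \left(-14 + h\right) = \left(-14 + h\right) \left(10 + t\right)$)
$b = -1615$ ($b = \left(-140 - 98 + 10 \left(-5\right) - 35\right) 5 = \left(-140 - 98 - 50 - 35\right) 5 = \left(-323\right) 5 = -1615$)
$\left(47 \left(-74\right) - 91\right) + b = \left(47 \left(-74\right) - 91\right) - 1615 = \left(-3478 - 91\right) - 1615 = -3569 - 1615 = -5184$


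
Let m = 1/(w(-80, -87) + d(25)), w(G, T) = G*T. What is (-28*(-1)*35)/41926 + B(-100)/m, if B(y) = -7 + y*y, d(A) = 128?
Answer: 1484817340282/20963 ≈ 7.0830e+7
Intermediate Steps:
B(y) = -7 + y**2
m = 1/7088 (m = 1/(-80*(-87) + 128) = 1/(6960 + 128) = 1/7088 ≈ 0.00014108)
(-28*(-1)*35)/41926 + B(-100)/m = (-28*(-1)*35)/41926 + (-7 + (-100)**2)/(1/7088) = (28*35)*(1/41926) + (-7 + 10000)*7088 = 980*(1/41926) + 9993*7088 = 490/20963 + 70830384 = 1484817340282/20963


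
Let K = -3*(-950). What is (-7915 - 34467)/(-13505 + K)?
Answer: 42382/10655 ≈ 3.9777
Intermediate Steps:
K = 2850
(-7915 - 34467)/(-13505 + K) = (-7915 - 34467)/(-13505 + 2850) = -42382/(-10655) = -42382*(-1/10655) = 42382/10655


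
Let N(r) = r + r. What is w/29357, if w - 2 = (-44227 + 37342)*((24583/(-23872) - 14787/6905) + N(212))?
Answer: -95519382218833/967819029824 ≈ -98.696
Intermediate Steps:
N(r) = 2*r
w = -95519382218833/32967232 (w = 2 + (-44227 + 37342)*((24583/(-23872) - 14787/6905) + 2*212) = 2 - 6885*((24583*(-1/23872) - 14787*1/6905) + 424) = 2 - 6885*((-24583/23872 - 14787/6905) + 424) = 2 - 6885*(-522740879/164836160 + 424) = 2 - 6885*69367790961/164836160 = 2 - 95519448153297/32967232 = -95519382218833/32967232 ≈ -2.8974e+6)
w/29357 = -95519382218833/32967232/29357 = -95519382218833/32967232*1/29357 = -95519382218833/967819029824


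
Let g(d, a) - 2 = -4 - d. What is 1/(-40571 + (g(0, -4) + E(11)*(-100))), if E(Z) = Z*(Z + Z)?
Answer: -1/64773 ≈ -1.5439e-5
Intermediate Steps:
E(Z) = 2*Z² (E(Z) = Z*(2*Z) = 2*Z²)
g(d, a) = -2 - d (g(d, a) = 2 + (-4 - d) = -2 - d)
1/(-40571 + (g(0, -4) + E(11)*(-100))) = 1/(-40571 + ((-2 - 1*0) + (2*11²)*(-100))) = 1/(-40571 + ((-2 + 0) + (2*121)*(-100))) = 1/(-40571 + (-2 + 242*(-100))) = 1/(-40571 + (-2 - 24200)) = 1/(-40571 - 24202) = 1/(-64773) = -1/64773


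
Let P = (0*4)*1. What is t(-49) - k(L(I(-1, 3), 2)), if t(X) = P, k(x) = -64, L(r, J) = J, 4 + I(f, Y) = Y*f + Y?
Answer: 64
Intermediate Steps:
I(f, Y) = -4 + Y + Y*f (I(f, Y) = -4 + (Y*f + Y) = -4 + (Y + Y*f) = -4 + Y + Y*f)
P = 0 (P = 0*1 = 0)
t(X) = 0
t(-49) - k(L(I(-1, 3), 2)) = 0 - 1*(-64) = 0 + 64 = 64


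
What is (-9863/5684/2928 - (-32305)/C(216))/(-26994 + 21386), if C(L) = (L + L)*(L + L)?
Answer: -398663267/12959891675136 ≈ -3.0761e-5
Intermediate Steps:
C(L) = 4*L² (C(L) = (2*L)*(2*L) = 4*L²)
(-9863/5684/2928 - (-32305)/C(216))/(-26994 + 21386) = (-9863/5684/2928 - (-32305)/(4*216²))/(-26994 + 21386) = (-9863*1/5684*(1/2928) - (-32305)/(4*46656))/(-5608) = (-1409/812*1/2928 - (-32305)/186624)*(-1/5608) = (-1409/2377536 - (-32305)/186624)*(-1/5608) = (-1409/2377536 - 1*(-32305/186624))*(-1/5608) = (-1409/2377536 + 32305/186624)*(-1/5608) = (398663267/2310964992)*(-1/5608) = -398663267/12959891675136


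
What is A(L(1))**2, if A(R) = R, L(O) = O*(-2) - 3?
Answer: 25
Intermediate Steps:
L(O) = -3 - 2*O (L(O) = -2*O - 3 = -3 - 2*O)
A(L(1))**2 = (-3 - 2*1)**2 = (-3 - 2)**2 = (-5)**2 = 25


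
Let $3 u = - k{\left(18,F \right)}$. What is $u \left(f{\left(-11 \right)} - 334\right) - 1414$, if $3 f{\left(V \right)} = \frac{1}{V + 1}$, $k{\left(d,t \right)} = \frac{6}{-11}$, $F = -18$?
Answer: $- \frac{22121}{15} \approx -1474.7$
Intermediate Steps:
$k{\left(d,t \right)} = - \frac{6}{11}$ ($k{\left(d,t \right)} = 6 \left(- \frac{1}{11}\right) = - \frac{6}{11}$)
$f{\left(V \right)} = \frac{1}{3 \left(1 + V\right)}$ ($f{\left(V \right)} = \frac{1}{3 \left(V + 1\right)} = \frac{1}{3 \left(1 + V\right)}$)
$u = \frac{2}{11}$ ($u = \frac{\left(-1\right) \left(- \frac{6}{11}\right)}{3} = \frac{1}{3} \cdot \frac{6}{11} = \frac{2}{11} \approx 0.18182$)
$u \left(f{\left(-11 \right)} - 334\right) - 1414 = \frac{2 \left(\frac{1}{3 \left(1 - 11\right)} - 334\right)}{11} - 1414 = \frac{2 \left(\frac{1}{3 \left(-10\right)} - 334\right)}{11} - 1414 = \frac{2 \left(\frac{1}{3} \left(- \frac{1}{10}\right) - 334\right)}{11} - 1414 = \frac{2 \left(- \frac{1}{30} - 334\right)}{11} - 1414 = \frac{2}{11} \left(- \frac{10021}{30}\right) - 1414 = - \frac{911}{15} - 1414 = - \frac{22121}{15}$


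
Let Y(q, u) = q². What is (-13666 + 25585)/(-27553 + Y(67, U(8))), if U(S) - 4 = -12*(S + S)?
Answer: -3973/7688 ≈ -0.51678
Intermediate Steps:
U(S) = 4 - 24*S (U(S) = 4 - 12*(S + S) = 4 - 24*S)
(-13666 + 25585)/(-27553 + Y(67, U(8))) = (-13666 + 25585)/(-27553 + 67²) = 11919/(-27553 + 4489) = 11919/(-23064) = 11919*(-1/23064) = -3973/7688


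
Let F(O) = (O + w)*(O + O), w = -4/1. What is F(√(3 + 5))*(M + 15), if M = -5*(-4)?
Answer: 560 - 560*√2 ≈ -231.96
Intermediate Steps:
M = 20
w = -4 (w = -4*1 = -4)
F(O) = 2*O*(-4 + O) (F(O) = (O - 4)*(O + O) = (-4 + O)*(2*O) = 2*O*(-4 + O))
F(√(3 + 5))*(M + 15) = (2*√(3 + 5)*(-4 + √(3 + 5)))*(20 + 15) = (2*√8*(-4 + √8))*35 = (2*(2*√2)*(-4 + 2*√2))*35 = (4*√2*(-4 + 2*√2))*35 = 140*√2*(-4 + 2*√2)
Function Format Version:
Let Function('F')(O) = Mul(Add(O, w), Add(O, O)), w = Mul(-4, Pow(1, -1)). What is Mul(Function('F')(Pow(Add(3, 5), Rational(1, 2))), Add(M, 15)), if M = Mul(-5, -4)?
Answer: Add(560, Mul(-560, Pow(2, Rational(1, 2)))) ≈ -231.96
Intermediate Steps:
M = 20
w = -4 (w = Mul(-4, 1) = -4)
Function('F')(O) = Mul(2, O, Add(-4, O)) (Function('F')(O) = Mul(Add(O, -4), Add(O, O)) = Mul(Add(-4, O), Mul(2, O)) = Mul(2, O, Add(-4, O)))
Mul(Function('F')(Pow(Add(3, 5), Rational(1, 2))), Add(M, 15)) = Mul(Mul(2, Pow(Add(3, 5), Rational(1, 2)), Add(-4, Pow(Add(3, 5), Rational(1, 2)))), Add(20, 15)) = Mul(Mul(2, Pow(8, Rational(1, 2)), Add(-4, Pow(8, Rational(1, 2)))), 35) = Mul(Mul(2, Mul(2, Pow(2, Rational(1, 2))), Add(-4, Mul(2, Pow(2, Rational(1, 2))))), 35) = Mul(Mul(4, Pow(2, Rational(1, 2)), Add(-4, Mul(2, Pow(2, Rational(1, 2))))), 35) = Mul(140, Pow(2, Rational(1, 2)), Add(-4, Mul(2, Pow(2, Rational(1, 2)))))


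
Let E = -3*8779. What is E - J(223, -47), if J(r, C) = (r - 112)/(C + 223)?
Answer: -4635423/176 ≈ -26338.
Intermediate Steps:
J(r, C) = (-112 + r)/(223 + C)
E = -26337
E - J(223, -47) = -26337 - (-112 + 223)/(223 - 47) = -26337 - 111/176 = -4635423/176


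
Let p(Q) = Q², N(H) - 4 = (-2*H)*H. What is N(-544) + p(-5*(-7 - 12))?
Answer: -582843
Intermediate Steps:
N(H) = 4 - 2*H² (N(H) = 4 + (-2*H)*H = 4 - 2*H²)
N(-544) + p(-5*(-7 - 12)) = (4 - 2*(-544)²) + (-5*(-7 - 12))² = (4 - 2*295936) + (-5*(-19))² = (4 - 591872) + 95² = -591868 + 9025 = -582843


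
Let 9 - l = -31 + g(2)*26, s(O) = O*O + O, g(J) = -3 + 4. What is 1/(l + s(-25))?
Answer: 1/614 ≈ 0.0016287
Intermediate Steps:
g(J) = 1
s(O) = O + O² (s(O) = O² + O = O + O²)
l = 14 (l = 9 - (-31 + 1*26) = 9 - (-31 + 26) = 9 - 1*(-5) = 9 + 5 = 14)
1/(l + s(-25)) = 1/(14 - 25*(1 - 25)) = 1/(14 - 25*(-24)) = 1/(14 + 600) = 1/614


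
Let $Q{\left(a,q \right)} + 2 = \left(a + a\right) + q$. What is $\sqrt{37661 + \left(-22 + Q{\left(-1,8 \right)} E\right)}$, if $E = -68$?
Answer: $\sqrt{37367} \approx 193.31$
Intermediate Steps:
$Q{\left(a,q \right)} = -2 + q + 2 a$ ($Q{\left(a,q \right)} = -2 + \left(\left(a + a\right) + q\right) = -2 + \left(2 a + q\right) = -2 + \left(q + 2 a\right) = -2 + q + 2 a$)
$\sqrt{37661 + \left(-22 + Q{\left(-1,8 \right)} E\right)} = \sqrt{37661 + \left(-22 + \left(-2 + 8 + 2 \left(-1\right)\right) \left(-68\right)\right)} = \sqrt{37661 + \left(-22 + \left(-2 + 8 - 2\right) \left(-68\right)\right)} = \sqrt{37661 + \left(-22 + 4 \left(-68\right)\right)} = \sqrt{37661 - 294} = \sqrt{37367}$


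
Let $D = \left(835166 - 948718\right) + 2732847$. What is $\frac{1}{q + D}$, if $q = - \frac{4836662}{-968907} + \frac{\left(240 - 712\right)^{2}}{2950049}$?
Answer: $\frac{2858323126443}{7486805957723391211} \approx 3.8178 \cdot 10^{-7}$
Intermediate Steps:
$q = \frac{14484246873526}{2858323126443}$ ($q = \left(-4836662\right) \left(- \frac{1}{968907}\right) + \left(-472\right)^{2} \cdot \frac{1}{2950049} = \frac{4836662}{968907} + 222784 \cdot \frac{1}{2950049} = \frac{4836662}{968907} + \frac{222784}{2950049} = \frac{14484246873526}{2858323126443} \approx 5.0674$)
$D = 2619295$ ($D = -113552 + 2732847 = 2619295$)
$\frac{1}{q + D} = \frac{1}{\frac{14484246873526}{2858323126443} + 2619295} = \frac{1}{\frac{7486805957723391211}{2858323126443}} = \frac{2858323126443}{7486805957723391211}$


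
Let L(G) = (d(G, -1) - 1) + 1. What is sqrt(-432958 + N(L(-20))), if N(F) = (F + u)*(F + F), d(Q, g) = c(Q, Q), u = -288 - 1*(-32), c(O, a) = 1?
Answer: 2*I*sqrt(108367) ≈ 658.38*I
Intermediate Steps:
u = -256 (u = -288 + 32 = -256)
d(Q, g) = 1
L(G) = 1 (L(G) = (1 - 1) + 1 = 0 + 1 = 1)
N(F) = 2*F*(-256 + F) (N(F) = (F - 256)*(F + F) = (-256 + F)*(2*F) = 2*F*(-256 + F))
sqrt(-432958 + N(L(-20))) = sqrt(-432958 + 2*1*(-256 + 1)) = sqrt(-432958 + 2*1*(-255)) = sqrt(-432958 - 510) = sqrt(-433468) = 2*I*sqrt(108367)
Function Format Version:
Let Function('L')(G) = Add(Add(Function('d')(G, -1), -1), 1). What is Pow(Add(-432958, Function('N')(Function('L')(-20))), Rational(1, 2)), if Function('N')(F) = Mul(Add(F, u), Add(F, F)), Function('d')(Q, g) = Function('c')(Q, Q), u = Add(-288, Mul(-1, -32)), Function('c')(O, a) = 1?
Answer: Mul(2, I, Pow(108367, Rational(1, 2))) ≈ Mul(658.38, I)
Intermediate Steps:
u = -256 (u = Add(-288, 32) = -256)
Function('d')(Q, g) = 1
Function('L')(G) = 1 (Function('L')(G) = Add(Add(1, -1), 1) = Add(0, 1) = 1)
Function('N')(F) = Mul(2, F, Add(-256, F)) (Function('N')(F) = Mul(Add(F, -256), Add(F, F)) = Mul(Add(-256, F), Mul(2, F)) = Mul(2, F, Add(-256, F)))
Pow(Add(-432958, Function('N')(Function('L')(-20))), Rational(1, 2)) = Pow(Add(-432958, Mul(2, 1, Add(-256, 1))), Rational(1, 2)) = Pow(Add(-432958, Mul(2, 1, -255)), Rational(1, 2)) = Pow(Add(-432958, -510), Rational(1, 2)) = Pow(-433468, Rational(1, 2)) = Mul(2, I, Pow(108367, Rational(1, 2)))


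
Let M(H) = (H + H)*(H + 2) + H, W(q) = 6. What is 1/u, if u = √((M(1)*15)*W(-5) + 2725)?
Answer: √3355/3355 ≈ 0.017264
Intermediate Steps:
M(H) = H + 2*H*(2 + H) (M(H) = (2*H)*(2 + H) + H = 2*H*(2 + H) + H = H + 2*H*(2 + H))
u = √3355 (u = √(((1*(5 + 2*1))*15)*6 + 2725) = √(((1*(5 + 2))*15)*6 + 2725) = √(((1*7)*15)*6 + 2725) = √((7*15)*6 + 2725) = √(105*6 + 2725) = √(630 + 2725) = √3355 ≈ 57.922)
1/u = 1/(√3355) = √3355/3355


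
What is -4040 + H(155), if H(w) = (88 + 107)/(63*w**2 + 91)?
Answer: -6115210445/1513666 ≈ -4040.0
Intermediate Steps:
H(w) = 195/(91 + 63*w**2)
-4040 + H(155) = -4040 + 195/(7*(13 + 9*155**2)) = -4040 + 195/(7*(13 + 9*24025)) = -4040 + 195/(7*(13 + 216225)) = -4040 + (195/7)/216238 = -4040 + (195/7)*(1/216238) = -4040 + 195/1513666 = -6115210445/1513666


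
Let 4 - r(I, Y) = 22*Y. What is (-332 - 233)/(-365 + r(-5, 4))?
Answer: 565/449 ≈ 1.2584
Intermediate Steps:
r(I, Y) = 4 - 22*Y
(-332 - 233)/(-365 + r(-5, 4)) = (-332 - 233)/(-365 + (4 - 22*4)) = -565/(-365 + (4 - 88)) = -565/(-365 - 84) = -565/(-449) = -565*(-1/449) = 565/449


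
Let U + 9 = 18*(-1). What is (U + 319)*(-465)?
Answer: -135780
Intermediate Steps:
U = -27 (U = -9 + 18*(-1) = -9 - 18 = -27)
(U + 319)*(-465) = (-27 + 319)*(-465) = 292*(-465) = -135780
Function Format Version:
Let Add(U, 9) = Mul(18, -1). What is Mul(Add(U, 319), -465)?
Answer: -135780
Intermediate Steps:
U = -27 (U = Add(-9, Mul(18, -1)) = Add(-9, -18) = -27)
Mul(Add(U, 319), -465) = Mul(Add(-27, 319), -465) = Mul(292, -465) = -135780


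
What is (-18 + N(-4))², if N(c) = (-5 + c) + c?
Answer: 961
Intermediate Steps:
N(c) = -5 + 2*c
(-18 + N(-4))² = (-18 + (-5 + 2*(-4)))² = (-18 + (-5 - 8))² = (-18 - 13)² = (-31)² = 961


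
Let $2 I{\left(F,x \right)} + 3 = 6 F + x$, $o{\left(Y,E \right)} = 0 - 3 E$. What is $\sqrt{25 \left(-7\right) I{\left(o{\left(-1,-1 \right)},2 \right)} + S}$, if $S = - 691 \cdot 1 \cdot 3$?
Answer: $\frac{i \sqrt{14242}}{2} \approx 59.67 i$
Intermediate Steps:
$o{\left(Y,E \right)} = - 3 E$
$I{\left(F,x \right)} = - \frac{3}{2} + \frac{x}{2} + 3 F$ ($I{\left(F,x \right)} = - \frac{3}{2} + \frac{6 F + x}{2} = - \frac{3}{2} + \frac{x + 6 F}{2} = - \frac{3}{2} + \left(\frac{x}{2} + 3 F\right) = - \frac{3}{2} + \frac{x}{2} + 3 F$)
$S = -2073$ ($S = \left(-691\right) 3 = -2073$)
$\sqrt{25 \left(-7\right) I{\left(o{\left(-1,-1 \right)},2 \right)} + S} = \sqrt{25 \left(-7\right) \left(- \frac{3}{2} + \frac{1}{2} \cdot 2 + 3 \left(\left(-3\right) \left(-1\right)\right)\right) - 2073} = \sqrt{- 175 \left(- \frac{3}{2} + 1 + 3 \cdot 3\right) - 2073} = \sqrt{- 175 \left(- \frac{3}{2} + 1 + 9\right) - 2073} = \sqrt{\left(-175\right) \frac{17}{2} - 2073} = \sqrt{- \frac{2975}{2} - 2073} = \sqrt{- \frac{7121}{2}} = \frac{i \sqrt{14242}}{2}$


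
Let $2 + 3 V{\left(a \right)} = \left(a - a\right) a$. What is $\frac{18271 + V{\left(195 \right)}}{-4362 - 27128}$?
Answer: $- \frac{54811}{94470} \approx -0.58019$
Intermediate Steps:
$V{\left(a \right)} = - \frac{2}{3}$ ($V{\left(a \right)} = - \frac{2}{3} + \frac{\left(a - a\right) a}{3} = - \frac{2}{3} + \frac{0 a}{3} = - \frac{2}{3} + \frac{1}{3} \cdot 0 = - \frac{2}{3} + 0 = - \frac{2}{3}$)
$\frac{18271 + V{\left(195 \right)}}{-4362 - 27128} = \frac{18271 - \frac{2}{3}}{-4362 - 27128} = \frac{54811}{3 \left(-31490\right)} = \frac{54811}{3} \left(- \frac{1}{31490}\right) = - \frac{54811}{94470}$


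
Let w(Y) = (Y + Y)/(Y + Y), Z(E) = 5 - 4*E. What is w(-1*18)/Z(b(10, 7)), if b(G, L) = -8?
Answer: 1/37 ≈ 0.027027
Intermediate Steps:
w(Y) = 1 (w(Y) = (2*Y)/((2*Y)) = (2*Y)*(1/(2*Y)) = 1)
w(-1*18)/Z(b(10, 7)) = 1/(5 - 4*(-8)) = 1/(5 + 32) = 1/37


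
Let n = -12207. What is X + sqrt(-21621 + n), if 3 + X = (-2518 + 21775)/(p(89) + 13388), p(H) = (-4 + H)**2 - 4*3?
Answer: -2026/981 + 2*I*sqrt(8457) ≈ -2.0652 + 183.92*I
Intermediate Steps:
p(H) = -12 + (-4 + H)**2 (p(H) = (-4 + H)**2 - 12 = -12 + (-4 + H)**2)
X = -2026/981 (X = -3 + (-2518 + 21775)/((-12 + (-4 + 89)**2) + 13388) = -3 + 19257/((-12 + 85**2) + 13388) = -3 + 19257/((-12 + 7225) + 13388) = -3 + 19257/(7213 + 13388) = -3 + 19257/20601 = -3 + 19257*(1/20601) = -3 + 917/981 = -2026/981 ≈ -2.0652)
X + sqrt(-21621 + n) = -2026/981 + sqrt(-21621 - 12207) = -2026/981 + sqrt(-33828) = -2026/981 + 2*I*sqrt(8457)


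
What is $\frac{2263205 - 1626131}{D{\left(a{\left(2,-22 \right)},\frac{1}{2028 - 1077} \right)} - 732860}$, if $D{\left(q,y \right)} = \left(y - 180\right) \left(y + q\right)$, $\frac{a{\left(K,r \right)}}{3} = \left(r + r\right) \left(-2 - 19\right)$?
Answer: $- \frac{576170362674}{1114056774827} \approx -0.51718$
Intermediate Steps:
$a{\left(K,r \right)} = - 126 r$ ($a{\left(K,r \right)} = 3 \left(r + r\right) \left(-2 - 19\right) = 3 \cdot 2 r \left(-21\right) = 3 \left(- 42 r\right) = - 126 r$)
$D{\left(q,y \right)} = \left(-180 + y\right) \left(q + y\right)$
$\frac{2263205 - 1626131}{D{\left(a{\left(2,-22 \right)},\frac{1}{2028 - 1077} \right)} - 732860} = \frac{2263205 - 1626131}{\left(\left(\frac{1}{2028 - 1077}\right)^{2} - 180 \left(\left(-126\right) \left(-22\right)\right) - \frac{180}{2028 - 1077} + \frac{\left(-126\right) \left(-22\right)}{2028 - 1077}\right) - 732860} = \frac{637074}{\left(\left(\frac{1}{951}\right)^{2} - 498960 - \frac{180}{951} + \frac{2772}{951}\right) - 732860} = \frac{637074}{\left(\left(\frac{1}{951}\right)^{2} - 498960 - \frac{60}{317} + 2772 \cdot \frac{1}{951}\right) - 732860} = \frac{637074}{\left(\frac{1}{904401} - 498960 - \frac{60}{317} + \frac{924}{317}\right) - 732860} = \frac{637074}{- \frac{451257457967}{904401} - 732860} = \frac{637074}{- \frac{1114056774827}{904401}} = 637074 \left(- \frac{904401}{1114056774827}\right) = - \frac{576170362674}{1114056774827}$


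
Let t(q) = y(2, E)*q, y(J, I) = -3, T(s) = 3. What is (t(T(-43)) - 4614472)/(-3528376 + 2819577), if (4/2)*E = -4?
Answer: 4614481/708799 ≈ 6.5103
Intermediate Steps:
E = -2 (E = (1/2)*(-4) = -2)
t(q) = -3*q
(t(T(-43)) - 4614472)/(-3528376 + 2819577) = (-3*3 - 4614472)/(-3528376 + 2819577) = (-9 - 4614472)/(-708799) = -4614481*(-1/708799) = 4614481/708799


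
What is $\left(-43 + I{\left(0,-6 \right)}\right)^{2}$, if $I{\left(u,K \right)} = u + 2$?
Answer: $1681$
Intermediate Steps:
$I{\left(u,K \right)} = 2 + u$
$\left(-43 + I{\left(0,-6 \right)}\right)^{2} = \left(-43 + \left(2 + 0\right)\right)^{2} = \left(-43 + 2\right)^{2} = \left(-41\right)^{2} = 1681$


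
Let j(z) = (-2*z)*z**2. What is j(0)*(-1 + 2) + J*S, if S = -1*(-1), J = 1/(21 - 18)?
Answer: 1/3 ≈ 0.33333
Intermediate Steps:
J = 1/3 ≈ 0.33333
j(z) = -2*z**3
S = 1
j(0)*(-1 + 2) + J*S = (-2*0**3)*(-1 + 2) + (1/3)*1 = -2*0*1 + 1/3 = 0*1 + 1/3 = 0 + 1/3 = 1/3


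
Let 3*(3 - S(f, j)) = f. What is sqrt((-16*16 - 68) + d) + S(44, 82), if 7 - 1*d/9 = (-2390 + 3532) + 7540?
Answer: -35/3 + 3*I*sqrt(8711) ≈ -11.667 + 280.0*I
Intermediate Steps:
d = -78075 (d = 63 - 9*((-2390 + 3532) + 7540) = 63 - 9*(1142 + 7540) = 63 - 9*8682 = 63 - 78138 = -78075)
S(f, j) = 3 - f/3
sqrt((-16*16 - 68) + d) + S(44, 82) = sqrt((-16*16 - 68) - 78075) + (3 - 1/3*44) = sqrt((-256 - 68) - 78075) + (3 - 44/3) = sqrt(-324 - 78075) - 35/3 = sqrt(-78399) - 35/3 = 3*I*sqrt(8711) - 35/3 = -35/3 + 3*I*sqrt(8711)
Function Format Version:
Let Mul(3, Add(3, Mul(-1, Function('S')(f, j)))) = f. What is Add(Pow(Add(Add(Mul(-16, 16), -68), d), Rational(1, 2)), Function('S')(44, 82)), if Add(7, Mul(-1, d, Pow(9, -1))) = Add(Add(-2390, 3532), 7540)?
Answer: Add(Rational(-35, 3), Mul(3, I, Pow(8711, Rational(1, 2)))) ≈ Add(-11.667, Mul(280.00, I))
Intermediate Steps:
d = -78075 (d = Add(63, Mul(-9, Add(Add(-2390, 3532), 7540))) = Add(63, Mul(-9, Add(1142, 7540))) = Add(63, Mul(-9, 8682)) = Add(63, -78138) = -78075)
Function('S')(f, j) = Add(3, Mul(Rational(-1, 3), f))
Add(Pow(Add(Add(Mul(-16, 16), -68), d), Rational(1, 2)), Function('S')(44, 82)) = Add(Pow(Add(Add(Mul(-16, 16), -68), -78075), Rational(1, 2)), Add(3, Mul(Rational(-1, 3), 44))) = Add(Pow(Add(Add(-256, -68), -78075), Rational(1, 2)), Add(3, Rational(-44, 3))) = Add(Pow(Add(-324, -78075), Rational(1, 2)), Rational(-35, 3)) = Add(Pow(-78399, Rational(1, 2)), Rational(-35, 3)) = Add(Mul(3, I, Pow(8711, Rational(1, 2))), Rational(-35, 3)) = Add(Rational(-35, 3), Mul(3, I, Pow(8711, Rational(1, 2))))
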